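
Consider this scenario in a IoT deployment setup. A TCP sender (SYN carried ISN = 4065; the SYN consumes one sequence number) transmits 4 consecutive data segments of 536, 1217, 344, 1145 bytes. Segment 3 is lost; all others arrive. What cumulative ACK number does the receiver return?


SYN uses sequence number 4065; first data byte = ISN + 1 = 4066.
Segment 1: SEQ = 4066, len = 536 B, covers [4066, 4601]
Segment 2: SEQ = 4602, len = 1217 B, covers [4602, 5818]
Segment 3: SEQ = 5819, len = 344 B, covers [5819, 6162] [LOST]
Segment 4: SEQ = 6163, len = 1145 B, covers [6163, 7307]
In-order data received: bytes [4066, 5818] (segments 1..2).
Segment 3 missing -> gap begins at byte 5819; later segments buffered out of order.
Cumulative ACK = next expected in-order byte = 4066 + 536 + 1217 = 5819

5819


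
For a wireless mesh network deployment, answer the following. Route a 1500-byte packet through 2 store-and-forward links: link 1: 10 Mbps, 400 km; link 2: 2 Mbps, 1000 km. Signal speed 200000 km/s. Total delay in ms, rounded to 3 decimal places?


Packet = 1500 bytes = 12000 bits. Store-and-forward: sum (t_trans + t_prop) per link.
Link 1: t_trans = 12000/(10*10^6) s = 1.2000 ms; t_prop = 400/200000 s = 2.0000 ms; subtotal = 3.2000 ms
Link 2: t_trans = 12000/(2*10^6) s = 6.0000 ms; t_prop = 1000/200000 s = 5.0000 ms; subtotal = 11.0000 ms
End-to-end = 3.2000 + 11.0000 = 14.2000 ms -> 14.200 ms (3 dp)

14.200


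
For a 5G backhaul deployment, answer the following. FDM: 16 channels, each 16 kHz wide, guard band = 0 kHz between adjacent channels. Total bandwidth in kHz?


Given: 16 channels, 16 kHz each, guard = 0 kHz
Channel bandwidth = 16 * 16 = 256 kHz
Guard bands = 15 gaps * 0 kHz = 0 kHz
Total = 256 + 0 = 256 kHz

256


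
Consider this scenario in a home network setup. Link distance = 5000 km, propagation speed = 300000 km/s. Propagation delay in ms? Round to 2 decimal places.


Given: distance = 5000 km, speed = 300000 km/s
Delay = distance / speed = 5000 / 300000 seconds
Delay in ms = 5000 * 1000 / 300000
Delay = 16.6667 ms
Rounded to 2 dp = 16.67 ms

16.67


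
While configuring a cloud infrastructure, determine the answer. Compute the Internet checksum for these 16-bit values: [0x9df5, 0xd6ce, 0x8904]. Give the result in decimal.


Given words: [0x9df5, 0xd6ce, 0x8904]
Step 1: Sum all words
Raw sum = 40437 + 54990 + 35076 = 130503
Step 2: Fold carry: (64967 + 1) = 64968
One's complement = ~64968 & 0xFFFF = 567

567


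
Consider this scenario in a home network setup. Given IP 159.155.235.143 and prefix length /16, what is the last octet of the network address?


Given: IP = 159.155.235.143, prefix = /16
Subnet mask = 255.255.0.0
Last octet of IP: 143
Last octet of mask: 0
Network last octet = 143 AND 0 = 0

0


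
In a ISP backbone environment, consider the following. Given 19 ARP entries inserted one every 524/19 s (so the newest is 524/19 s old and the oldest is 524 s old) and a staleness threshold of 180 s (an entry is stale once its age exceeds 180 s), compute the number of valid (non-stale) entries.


Ages are k * 524/19 s for k = 1..19 (spacing = 27.5789 s).
Entry k is valid iff k * 524/19 <= 180 iff k <= 19 * 180 / 524 = 6.5267
n_valid = floor(6.5267) = 6
(n_stale = 19 - 6 = 13)

6


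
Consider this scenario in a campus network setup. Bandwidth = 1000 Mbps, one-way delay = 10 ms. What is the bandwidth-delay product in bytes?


Given: bandwidth = 1000 Mbps, delay = 10 ms
BDP in bits = 1000 * 10^6 * 10 / 1000
BDP in bits = 10000000
BDP in bytes = 10000000 / 8 = 1250000

1250000


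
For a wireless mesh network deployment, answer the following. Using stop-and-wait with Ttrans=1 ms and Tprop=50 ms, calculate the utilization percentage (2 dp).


Given: Ttrans = 1 ms, Tprop = 50 ms
RTT = 2 * Tprop = 2 * 50 = 100 ms
U = Ttrans / (Ttrans + RTT)
U = 1 / (1 + 100)
U = 1 / 101 = 0.009901
U% = 0.99%

0.99


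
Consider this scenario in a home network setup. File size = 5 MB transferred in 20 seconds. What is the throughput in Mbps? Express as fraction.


Given: file = 5 MB, time = 20 s
File in Mb = 5 * 8 = 40 Mb
Throughput = 40 / 20 Mbps
Throughput = 2 Mbps

2


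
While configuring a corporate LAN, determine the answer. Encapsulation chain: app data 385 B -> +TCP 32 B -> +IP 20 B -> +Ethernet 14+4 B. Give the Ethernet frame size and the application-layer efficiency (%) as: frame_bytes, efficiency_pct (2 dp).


TCP segment = 385 + 32 = 417 B
IP packet = 417 + 20 = 437 B
Ethernet frame = 437 + 14 + 4 = 455 B
Efficiency = app / frame = 385 / 455 = 0.846154 = 84.6154% -> 84.62% (2 dp)

455, 84.62


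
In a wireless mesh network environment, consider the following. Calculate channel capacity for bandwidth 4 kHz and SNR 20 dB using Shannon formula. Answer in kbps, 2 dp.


Given: B = 4 kHz, SNR = 20 dB
SNR linear = 10^(20/10) = 100
1 + SNR = 101
log2(101) = 6.6582114828
C = 4 * 1000 * 6.6582114828 = 26632.8459 bps
C = 26.632846 kbps -> 26.63 kbps (2 dp)

26.63


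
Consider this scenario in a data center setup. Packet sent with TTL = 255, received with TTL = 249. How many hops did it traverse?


Given: initial TTL = 255, received TTL = 249
Hops = initial TTL - received TTL
Hops = 255 - 249 = 6

6


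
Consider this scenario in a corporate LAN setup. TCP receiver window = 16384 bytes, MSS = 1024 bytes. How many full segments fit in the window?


Given: RWND = 16384 bytes, MSS = 1024 bytes
Full segments = floor(RWND / MSS)
Full segments = floor(16384 / 1024)
Full segments = floor(16.0) = 16

16


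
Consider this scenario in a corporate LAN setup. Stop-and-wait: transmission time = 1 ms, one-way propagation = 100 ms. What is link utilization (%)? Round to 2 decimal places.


Given: Ttrans = 1 ms, Tprop = 100 ms
RTT = 2 * Tprop = 2 * 100 = 200 ms
U = Ttrans / (Ttrans + RTT)
U = 1 / (1 + 200)
U = 1 / 201 = 0.004975
U% = 0.50%

0.50


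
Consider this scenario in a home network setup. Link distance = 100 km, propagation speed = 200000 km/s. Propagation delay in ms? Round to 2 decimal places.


Given: distance = 100 km, speed = 200000 km/s
Delay = distance / speed = 100 / 200000 seconds
Delay in ms = 100 * 1000 / 200000
Delay = 0.5000 ms
Rounded to 2 dp = 0.50 ms

0.50


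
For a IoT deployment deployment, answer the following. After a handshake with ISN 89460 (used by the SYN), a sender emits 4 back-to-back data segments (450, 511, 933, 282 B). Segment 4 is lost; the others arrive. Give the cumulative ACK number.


SYN uses sequence number 89460; first data byte = ISN + 1 = 89461.
Segment 1: SEQ = 89461, len = 450 B, covers [89461, 89910]
Segment 2: SEQ = 89911, len = 511 B, covers [89911, 90421]
Segment 3: SEQ = 90422, len = 933 B, covers [90422, 91354]
Segment 4: SEQ = 91355, len = 282 B, covers [91355, 91636] [LOST]
In-order data received: bytes [89461, 91354] (segments 1..3).
Segment 4 missing -> gap begins at byte 91355.
Cumulative ACK = next expected in-order byte = 89461 + 450 + 511 + 933 = 91355

91355


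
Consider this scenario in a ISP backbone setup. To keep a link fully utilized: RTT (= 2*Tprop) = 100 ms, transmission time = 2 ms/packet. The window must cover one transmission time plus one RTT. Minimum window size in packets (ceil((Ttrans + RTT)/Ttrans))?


Given: Ttrans = 2 ms, RTT = 100 ms (= 2 * Tprop, Tprop = 50 ms)
Time until first ACK returns = Ttrans + RTT = 2 + 100 = 102 ms
Need W * Ttrans >= Ttrans + RTT  ->  W >= (Ttrans + RTT) / Ttrans
(Ttrans + RTT) / Ttrans = 102 / 2 = 51
W_min = ceil(51) = 51

51


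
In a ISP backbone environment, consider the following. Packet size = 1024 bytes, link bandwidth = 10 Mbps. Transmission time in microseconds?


Given: packet = 1024 bytes, bandwidth = 10 Mbps
Packet in bits = 1024 * 8 = 8192 bits
Bandwidth = 10 * 10^6 = 10000000 bps
Time = 8192 / 10000000 seconds
Time in us = 8192 * 10^6 / 10000000 = 819.2

819.2


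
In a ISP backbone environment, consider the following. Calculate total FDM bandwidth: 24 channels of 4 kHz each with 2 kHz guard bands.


Given: 24 channels, 4 kHz each, guard = 2 kHz
Channel bandwidth = 24 * 4 = 96 kHz
Guard bands = 23 gaps * 2 kHz = 46 kHz
Total = 96 + 46 = 142 kHz

142


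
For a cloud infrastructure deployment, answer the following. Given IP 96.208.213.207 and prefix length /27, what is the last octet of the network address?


Given: IP = 96.208.213.207, prefix = /27
Subnet mask = 255.255.255.224
Last octet of IP: 207
Last octet of mask: 224
Network last octet = 207 AND 224 = 192

192


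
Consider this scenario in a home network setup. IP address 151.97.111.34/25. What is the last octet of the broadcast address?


Given: IP = 151.97.111.34, prefix = /25
Host bits = 32 - 25 = 7
Network last octet = 34 AND mask = 0
Host part size = 2^7 - 1 = 127
Broadcast last octet = 0 OR 127 = 127

127


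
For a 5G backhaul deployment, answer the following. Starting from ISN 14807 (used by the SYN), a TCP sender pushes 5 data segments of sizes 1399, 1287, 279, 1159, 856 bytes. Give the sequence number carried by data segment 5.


The SYN occupies sequence number ISN = 14807, so the first data byte is ISN + 1 = 14808.
SEQ of data segment i = (ISN + 1) + sum of payload sizes of segments 1..i-1.
Segment 1: SEQ = 14808, payload = 1399 bytes
Segment 2: SEQ = 16207, payload = 1287 bytes
Segment 3: SEQ = 17494, payload = 279 bytes
Segment 4: SEQ = 17773, payload = 1159 bytes
Segment 5: SEQ = 18932, payload = 856 bytes
SEQ of segment 5 = 14808 + 1399 + 1287 + 279 + 1159 = 18932

18932


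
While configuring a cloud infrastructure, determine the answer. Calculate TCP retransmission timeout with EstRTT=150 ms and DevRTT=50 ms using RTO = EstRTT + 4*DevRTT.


Given: EstRTT = 150 ms, DevRTT = 50 ms
Timeout = EstRTT + 4 * DevRTT
4 * DevRTT = 4 * 50 = 200
Timeout = 150 + 200 = 350 ms

350


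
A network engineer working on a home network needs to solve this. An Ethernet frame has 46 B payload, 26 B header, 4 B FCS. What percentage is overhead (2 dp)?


Given: payload = 46 B, header = 26 B, trailer = 4 B
Overhead bytes = header + trailer = 26 + 4 = 30
Total frame = payload + overhead = 46 + 30 = 76
Overhead % = 30 / 76 * 100 = 39.4737% -> 39.47% (2 dp)

39.47


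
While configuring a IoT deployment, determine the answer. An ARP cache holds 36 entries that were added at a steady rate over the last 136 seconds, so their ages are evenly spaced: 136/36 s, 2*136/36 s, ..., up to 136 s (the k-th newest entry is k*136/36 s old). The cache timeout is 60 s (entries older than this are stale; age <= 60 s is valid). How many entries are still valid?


Ages are k * 136/36 s for k = 1..36 (spacing = 3.7778 s).
Entry k is valid iff k * 136/36 <= 60 iff k <= 36 * 60 / 136 = 15.8824
n_valid = floor(15.8824) = 15
(n_stale = 36 - 15 = 21)

15


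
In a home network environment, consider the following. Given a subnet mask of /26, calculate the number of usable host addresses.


Given: subnet mask /26
Host bits = 32 - 26 = 6
Total addresses = 2^6 = 64
Usable hosts = 64 - 2 (network + broadcast) = 62

62


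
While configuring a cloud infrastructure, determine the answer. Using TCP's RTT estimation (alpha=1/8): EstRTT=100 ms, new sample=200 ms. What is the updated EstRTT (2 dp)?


Given: EstRTT = 100 ms, SampleRTT = 200 ms, alpha = 1/8
New EstRTT = (1 - alpha) * EstRTT + alpha * SampleRTT
(7/8) * 100 = 87.5
(1/8) * 200 = 25
New EstRTT = 87.5 + 25 = 112.5 ms -> 112.50 ms (2 dp)

112.50


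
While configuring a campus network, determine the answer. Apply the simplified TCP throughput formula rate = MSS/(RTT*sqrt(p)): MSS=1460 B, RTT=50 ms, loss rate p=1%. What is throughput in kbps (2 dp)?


Given: MSS = 1460 bytes, RTT = 50 ms, loss = 1%
RTT in seconds = 50 / 1000 = 0.05
Loss rate = 1% = 0.01
sqrt(loss) = sqrt(0.01) = 0.1
Throughput (bytes/s) = 1460 / (0.05 * 0.1) = 292000.0000
Throughput (kbps) = 292000.0000 * 8 / 1000 = 2336.000000 -> 2336.00 kbps (2 dp)

2336.00


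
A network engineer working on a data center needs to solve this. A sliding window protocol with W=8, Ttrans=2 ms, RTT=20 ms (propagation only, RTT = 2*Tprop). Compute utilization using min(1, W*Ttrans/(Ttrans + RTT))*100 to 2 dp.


Given: W = 8, Ttrans = 2 ms, RTT = 20 ms (= 2 * Tprop, Tprop = 10 ms)
Cycle time = Ttrans + RTT = 2 + 20 = 22 ms (first packet sent until its ACK returns)
W * Ttrans = 8 * 2 = 16 ms of sending per cycle
W * Ttrans / (Ttrans + RTT) = 16 / 22 = 0.727273
U = min(1, 0.727273) = 0.727273
U% = 72.73%

72.73


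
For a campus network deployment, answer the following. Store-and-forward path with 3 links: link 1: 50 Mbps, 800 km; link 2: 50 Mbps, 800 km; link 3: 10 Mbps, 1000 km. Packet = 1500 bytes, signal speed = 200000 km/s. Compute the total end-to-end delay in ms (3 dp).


Packet = 1500 bytes = 12000 bits. Store-and-forward: sum (t_trans + t_prop) per link.
Link 1: t_trans = 12000/(50*10^6) s = 0.2400 ms; t_prop = 800/200000 s = 4.0000 ms; subtotal = 4.2400 ms
Link 2: t_trans = 12000/(50*10^6) s = 0.2400 ms; t_prop = 800/200000 s = 4.0000 ms; subtotal = 4.2400 ms
Link 3: t_trans = 12000/(10*10^6) s = 1.2000 ms; t_prop = 1000/200000 s = 5.0000 ms; subtotal = 6.2000 ms
End-to-end = 4.2400 + 4.2400 + 6.2000 = 14.6800 ms -> 14.680 ms (3 dp)

14.680


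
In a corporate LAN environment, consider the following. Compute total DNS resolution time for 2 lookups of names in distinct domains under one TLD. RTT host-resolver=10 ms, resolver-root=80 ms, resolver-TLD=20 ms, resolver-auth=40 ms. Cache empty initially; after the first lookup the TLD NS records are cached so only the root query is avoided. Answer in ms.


Lookup 1 (cold cache): local + root + TLD + auth = 10 + 80 + 20 + 40 = 150 ms
Lookups 2..2 (TLD NS cached -> skip root; new domain -> still ask TLD and auth): local + TLD + auth = 10 + 20 + 40 = 70 ms each
Remaining 1 lookups: 1 * 70 = 70 ms
Total = 150 + 70 = 220 ms

220


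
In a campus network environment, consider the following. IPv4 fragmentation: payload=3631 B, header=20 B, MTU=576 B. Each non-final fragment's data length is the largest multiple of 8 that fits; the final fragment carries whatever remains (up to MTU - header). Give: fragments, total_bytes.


Max data per non-final fragment = floor((MTU - header)/8)*8 = floor((576 - 20)/8)*8 = floor(556/8)*8 = 552 B
Final fragment needs no 8-byte alignment: it can carry up to MTU - header = 556 B
Non-final fragments needed = ceil((payload - 556) / 552) = ceil(3075/552) = ceil(5.5707) = 6
Number of fragments = 6 + 1 = 7
Fragment sizes (data): 6 * 552 B + 319 B (last, 319 <= 556 OK)
Total bytes sent = payload + n_frags * header = 3631 + 7*20 = 3631 + 140 = 3771 B

7, 3771


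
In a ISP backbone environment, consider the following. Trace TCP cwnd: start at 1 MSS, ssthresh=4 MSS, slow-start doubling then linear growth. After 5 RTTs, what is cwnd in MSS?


RTT 0: cwnd = 1 MSS (initial)
RTT 1: cwnd = 2 MSS (slow start, doubled)
RTT 2: cwnd = 4 MSS (slow start, doubled)
RTT 3: cwnd = 5 MSS (congestion avoidance, +1)
RTT 4: cwnd = 6 MSS (congestion avoidance, +1)
RTT 5: cwnd = 7 MSS (congestion avoidance, +1)

7


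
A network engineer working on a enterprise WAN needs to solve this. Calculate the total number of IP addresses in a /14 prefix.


Given: CIDR prefix /14
Host bits = 32 - 14 = 18
Total addresses = 2^18 = 262144

262144


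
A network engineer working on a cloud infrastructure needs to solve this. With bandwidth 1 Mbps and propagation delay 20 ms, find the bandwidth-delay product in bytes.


Given: bandwidth = 1 Mbps, delay = 20 ms
BDP in bits = 1 * 10^6 * 20 / 1000
BDP in bits = 20000
BDP in bytes = 20000 / 8 = 2500

2500


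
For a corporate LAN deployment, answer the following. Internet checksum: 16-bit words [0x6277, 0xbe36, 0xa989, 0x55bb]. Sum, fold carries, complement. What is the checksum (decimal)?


Given words: [0x6277, 0xbe36, 0xa989, 0x55bb]
Step 1: Sum all words
Raw sum = 25207 + 48694 + 43401 + 21947 = 139249
Step 2: Fold carry: (8177 + 2) = 8179
One's complement = ~8179 & 0xFFFF = 57356

57356


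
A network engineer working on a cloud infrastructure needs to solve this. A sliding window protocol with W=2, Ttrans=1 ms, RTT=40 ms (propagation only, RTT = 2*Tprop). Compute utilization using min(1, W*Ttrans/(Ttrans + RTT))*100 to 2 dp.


Given: W = 2, Ttrans = 1 ms, RTT = 40 ms (= 2 * Tprop, Tprop = 20 ms)
Cycle time = Ttrans + RTT = 1 + 40 = 41 ms (first packet sent until its ACK returns)
W * Ttrans = 2 * 1 = 2 ms of sending per cycle
W * Ttrans / (Ttrans + RTT) = 2 / 41 = 0.048780
U = min(1, 0.048780) = 0.048780
U% = 4.88%

4.88


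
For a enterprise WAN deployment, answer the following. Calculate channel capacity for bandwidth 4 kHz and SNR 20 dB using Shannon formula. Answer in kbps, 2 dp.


Given: B = 4 kHz, SNR = 20 dB
SNR linear = 10^(20/10) = 100
1 + SNR = 101
log2(101) = 6.6582114828
C = 4 * 1000 * 6.6582114828 = 26632.8459 bps
C = 26.632846 kbps -> 26.63 kbps (2 dp)

26.63


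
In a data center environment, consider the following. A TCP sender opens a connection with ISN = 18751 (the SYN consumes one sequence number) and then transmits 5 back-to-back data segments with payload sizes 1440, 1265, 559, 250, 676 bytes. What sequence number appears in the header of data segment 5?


The SYN occupies sequence number ISN = 18751, so the first data byte is ISN + 1 = 18752.
SEQ of data segment i = (ISN + 1) + sum of payload sizes of segments 1..i-1.
Segment 1: SEQ = 18752, payload = 1440 bytes
Segment 2: SEQ = 20192, payload = 1265 bytes
Segment 3: SEQ = 21457, payload = 559 bytes
Segment 4: SEQ = 22016, payload = 250 bytes
Segment 5: SEQ = 22266, payload = 676 bytes
SEQ of segment 5 = 18752 + 1440 + 1265 + 559 + 250 = 22266

22266


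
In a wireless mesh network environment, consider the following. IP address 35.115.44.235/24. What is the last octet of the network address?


Given: IP = 35.115.44.235, prefix = /24
Subnet mask = 255.255.255.0
Last octet of IP: 235
Last octet of mask: 0
Network last octet = 235 AND 0 = 0

0


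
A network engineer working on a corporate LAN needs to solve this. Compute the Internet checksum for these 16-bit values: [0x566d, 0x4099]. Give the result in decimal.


Given words: [0x566d, 0x4099]
Step 1: Sum all words
Raw sum = 22125 + 16537 = 38662
One's complement = ~38662 & 0xFFFF = 26873

26873


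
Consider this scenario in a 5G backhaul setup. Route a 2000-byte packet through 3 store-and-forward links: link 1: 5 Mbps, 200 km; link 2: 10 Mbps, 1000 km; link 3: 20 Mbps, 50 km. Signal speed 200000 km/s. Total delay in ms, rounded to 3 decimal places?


Packet = 2000 bytes = 16000 bits. Store-and-forward: sum (t_trans + t_prop) per link.
Link 1: t_trans = 16000/(5*10^6) s = 3.2000 ms; t_prop = 200/200000 s = 1.0000 ms; subtotal = 4.2000 ms
Link 2: t_trans = 16000/(10*10^6) s = 1.6000 ms; t_prop = 1000/200000 s = 5.0000 ms; subtotal = 6.6000 ms
Link 3: t_trans = 16000/(20*10^6) s = 0.8000 ms; t_prop = 50/200000 s = 0.2500 ms; subtotal = 1.0500 ms
End-to-end = 4.2000 + 6.6000 + 1.0500 = 11.8500 ms -> 11.850 ms (3 dp)

11.850


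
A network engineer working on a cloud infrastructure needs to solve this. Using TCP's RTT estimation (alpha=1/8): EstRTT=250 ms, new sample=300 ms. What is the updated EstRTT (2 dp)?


Given: EstRTT = 250 ms, SampleRTT = 300 ms, alpha = 1/8
New EstRTT = (1 - alpha) * EstRTT + alpha * SampleRTT
(7/8) * 250 = 218.75
(1/8) * 300 = 37.5
New EstRTT = 218.75 + 37.5 = 256.25 ms -> 256.25 ms (2 dp)

256.25


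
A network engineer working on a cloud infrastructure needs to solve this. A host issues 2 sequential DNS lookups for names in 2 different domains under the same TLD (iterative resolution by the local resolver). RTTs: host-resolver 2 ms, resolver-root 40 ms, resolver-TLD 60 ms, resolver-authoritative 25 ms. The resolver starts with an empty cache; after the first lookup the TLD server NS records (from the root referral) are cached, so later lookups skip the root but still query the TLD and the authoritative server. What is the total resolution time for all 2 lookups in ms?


Lookup 1 (cold cache): local + root + TLD + auth = 2 + 40 + 60 + 25 = 127 ms
Lookups 2..2 (TLD NS cached -> skip root; new domain -> still ask TLD and auth): local + TLD + auth = 2 + 60 + 25 = 87 ms each
Remaining 1 lookups: 1 * 87 = 87 ms
Total = 127 + 87 = 214 ms

214


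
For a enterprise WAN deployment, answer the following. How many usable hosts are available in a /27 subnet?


Given: subnet mask /27
Host bits = 32 - 27 = 5
Total addresses = 2^5 = 32
Usable hosts = 32 - 2 (network + broadcast) = 30

30


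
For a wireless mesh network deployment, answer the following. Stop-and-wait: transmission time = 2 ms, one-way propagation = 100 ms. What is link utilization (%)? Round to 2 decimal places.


Given: Ttrans = 2 ms, Tprop = 100 ms
RTT = 2 * Tprop = 2 * 100 = 200 ms
U = Ttrans / (Ttrans + RTT)
U = 2 / (2 + 200)
U = 2 / 202 = 0.009901
U% = 0.99%

0.99


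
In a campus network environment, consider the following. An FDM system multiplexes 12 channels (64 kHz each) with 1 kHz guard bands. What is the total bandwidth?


Given: 12 channels, 64 kHz each, guard = 1 kHz
Channel bandwidth = 12 * 64 = 768 kHz
Guard bands = 11 gaps * 1 kHz = 11 kHz
Total = 768 + 11 = 779 kHz

779


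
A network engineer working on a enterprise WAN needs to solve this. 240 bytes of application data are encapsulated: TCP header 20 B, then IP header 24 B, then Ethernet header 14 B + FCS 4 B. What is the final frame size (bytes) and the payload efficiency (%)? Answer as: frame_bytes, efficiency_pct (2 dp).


TCP segment = 240 + 20 = 260 B
IP packet = 260 + 24 = 284 B
Ethernet frame = 284 + 14 + 4 = 302 B
Efficiency = app / frame = 240 / 302 = 0.794702 = 79.4702% -> 79.47% (2 dp)

302, 79.47


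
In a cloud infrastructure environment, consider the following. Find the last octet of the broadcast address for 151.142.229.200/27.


Given: IP = 151.142.229.200, prefix = /27
Host bits = 32 - 27 = 5
Network last octet = 200 AND mask = 192
Host part size = 2^5 - 1 = 31
Broadcast last octet = 192 OR 31 = 223

223


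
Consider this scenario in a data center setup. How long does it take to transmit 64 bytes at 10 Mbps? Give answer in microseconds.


Given: packet = 64 bytes, bandwidth = 10 Mbps
Packet in bits = 64 * 8 = 512 bits
Bandwidth = 10 * 10^6 = 10000000 bps
Time = 512 / 10000000 seconds
Time in us = 512 * 10^6 / 10000000 = 51.2

51.2


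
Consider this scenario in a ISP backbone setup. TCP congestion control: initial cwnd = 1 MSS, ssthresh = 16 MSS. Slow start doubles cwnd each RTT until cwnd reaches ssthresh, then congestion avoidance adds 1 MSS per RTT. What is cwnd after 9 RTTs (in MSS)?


RTT 0: cwnd = 1 MSS (initial)
RTT 1: cwnd = 2 MSS (slow start, doubled)
RTT 2: cwnd = 4 MSS (slow start, doubled)
RTT 3: cwnd = 8 MSS (slow start, doubled)
RTT 4: cwnd = 16 MSS (slow start, doubled)
RTT 5: cwnd = 17 MSS (congestion avoidance, +1)
RTT 6: cwnd = 18 MSS (congestion avoidance, +1)
RTT 7: cwnd = 19 MSS (congestion avoidance, +1)
RTT 8: cwnd = 20 MSS (congestion avoidance, +1)
RTT 9: cwnd = 21 MSS (congestion avoidance, +1)

21


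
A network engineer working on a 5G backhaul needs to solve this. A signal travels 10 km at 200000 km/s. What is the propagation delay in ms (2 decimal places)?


Given: distance = 10 km, speed = 200000 km/s
Delay = distance / speed = 10 / 200000 seconds
Delay in ms = 10 * 1000 / 200000
Delay = 0.0500 ms
Rounded to 2 dp = 0.05 ms

0.05


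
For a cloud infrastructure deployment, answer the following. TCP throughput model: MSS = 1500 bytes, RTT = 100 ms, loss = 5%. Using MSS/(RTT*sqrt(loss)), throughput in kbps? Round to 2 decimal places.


Given: MSS = 1500 bytes, RTT = 100 ms, loss = 5%
RTT in seconds = 100 / 1000 = 0.1
Loss rate = 5% = 0.05
sqrt(loss) = sqrt(0.05) = 0.223606797750
Throughput (bytes/s) = 1500 / (0.1 * 0.223606797750) = 67082.0393
Throughput (kbps) = 67082.0393 * 8 / 1000 = 536.656315 -> 536.66 kbps (2 dp)

536.66


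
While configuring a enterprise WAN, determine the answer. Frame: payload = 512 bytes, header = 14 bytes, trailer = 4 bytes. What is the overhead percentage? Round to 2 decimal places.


Given: payload = 512 B, header = 14 B, trailer = 4 B
Overhead bytes = header + trailer = 14 + 4 = 18
Total frame = payload + overhead = 512 + 18 = 530
Overhead % = 18 / 530 * 100 = 3.3962% -> 3.40% (2 dp)

3.40


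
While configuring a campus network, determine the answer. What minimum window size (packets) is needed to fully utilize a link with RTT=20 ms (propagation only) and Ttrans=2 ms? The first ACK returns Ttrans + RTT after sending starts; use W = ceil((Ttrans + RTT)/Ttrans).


Given: Ttrans = 2 ms, RTT = 20 ms (= 2 * Tprop, Tprop = 10 ms)
Time until first ACK returns = Ttrans + RTT = 2 + 20 = 22 ms
Need W * Ttrans >= Ttrans + RTT  ->  W >= (Ttrans + RTT) / Ttrans
(Ttrans + RTT) / Ttrans = 22 / 2 = 11
W_min = ceil(11) = 11

11


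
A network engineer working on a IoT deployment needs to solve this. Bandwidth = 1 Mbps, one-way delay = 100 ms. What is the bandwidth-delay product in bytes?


Given: bandwidth = 1 Mbps, delay = 100 ms
BDP in bits = 1 * 10^6 * 100 / 1000
BDP in bits = 100000
BDP in bytes = 100000 / 8 = 12500

12500


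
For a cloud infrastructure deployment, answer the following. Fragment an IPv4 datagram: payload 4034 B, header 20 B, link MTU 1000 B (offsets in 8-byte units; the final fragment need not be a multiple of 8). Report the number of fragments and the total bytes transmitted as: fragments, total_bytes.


Max data per non-final fragment = floor((MTU - header)/8)*8 = floor((1000 - 20)/8)*8 = floor(980/8)*8 = 976 B
Final fragment needs no 8-byte alignment: it can carry up to MTU - header = 980 B
Non-final fragments needed = ceil((payload - 980) / 976) = ceil(3054/976) = ceil(3.1291) = 4
Number of fragments = 4 + 1 = 5
Fragment sizes (data): 4 * 976 B + 130 B (last, 130 <= 980 OK)
Total bytes sent = payload + n_frags * header = 4034 + 5*20 = 4034 + 100 = 4134 B

5, 4134


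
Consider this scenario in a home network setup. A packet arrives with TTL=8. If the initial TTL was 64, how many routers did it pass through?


Given: initial TTL = 64, received TTL = 8
Hops = initial TTL - received TTL
Hops = 64 - 8 = 56

56


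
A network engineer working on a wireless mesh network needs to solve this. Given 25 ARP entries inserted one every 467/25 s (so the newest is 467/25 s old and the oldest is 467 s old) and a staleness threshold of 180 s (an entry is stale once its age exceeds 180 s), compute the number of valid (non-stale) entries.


Ages are k * 467/25 s for k = 1..25 (spacing = 18.6800 s).
Entry k is valid iff k * 467/25 <= 180 iff k <= 25 * 180 / 467 = 9.6360
n_valid = floor(9.6360) = 9
(n_stale = 25 - 9 = 16)

9


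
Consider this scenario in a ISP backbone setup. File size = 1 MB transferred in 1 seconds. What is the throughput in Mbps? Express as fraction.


Given: file = 1 MB, time = 1 s
File in Mb = 1 * 8 = 8 Mb
Throughput = 8 / 1 Mbps
Throughput = 8 Mbps

8


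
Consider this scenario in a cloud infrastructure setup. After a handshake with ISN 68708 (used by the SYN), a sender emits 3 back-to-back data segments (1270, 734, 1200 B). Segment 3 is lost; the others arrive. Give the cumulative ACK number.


SYN uses sequence number 68708; first data byte = ISN + 1 = 68709.
Segment 1: SEQ = 68709, len = 1270 B, covers [68709, 69978]
Segment 2: SEQ = 69979, len = 734 B, covers [69979, 70712]
Segment 3: SEQ = 70713, len = 1200 B, covers [70713, 71912] [LOST]
In-order data received: bytes [68709, 70712] (segments 1..2).
Segment 3 missing -> gap begins at byte 70713.
Cumulative ACK = next expected in-order byte = 68709 + 1270 + 734 = 70713

70713


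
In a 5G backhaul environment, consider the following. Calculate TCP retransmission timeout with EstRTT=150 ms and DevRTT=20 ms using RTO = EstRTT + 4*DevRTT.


Given: EstRTT = 150 ms, DevRTT = 20 ms
Timeout = EstRTT + 4 * DevRTT
4 * DevRTT = 4 * 20 = 80
Timeout = 150 + 80 = 230 ms

230


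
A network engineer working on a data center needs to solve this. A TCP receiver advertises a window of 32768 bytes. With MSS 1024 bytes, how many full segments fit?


Given: RWND = 32768 bytes, MSS = 1024 bytes
Full segments = floor(RWND / MSS)
Full segments = floor(32768 / 1024)
Full segments = floor(32.0) = 32

32


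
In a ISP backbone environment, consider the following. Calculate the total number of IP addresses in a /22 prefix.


Given: CIDR prefix /22
Host bits = 32 - 22 = 10
Total addresses = 2^10 = 1024

1024


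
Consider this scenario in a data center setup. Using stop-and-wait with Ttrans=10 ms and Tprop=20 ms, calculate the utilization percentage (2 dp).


Given: Ttrans = 10 ms, Tprop = 20 ms
RTT = 2 * Tprop = 2 * 20 = 40 ms
U = Ttrans / (Ttrans + RTT)
U = 10 / (10 + 40)
U = 10 / 50 = 0.2
U% = 20.00%

20.00


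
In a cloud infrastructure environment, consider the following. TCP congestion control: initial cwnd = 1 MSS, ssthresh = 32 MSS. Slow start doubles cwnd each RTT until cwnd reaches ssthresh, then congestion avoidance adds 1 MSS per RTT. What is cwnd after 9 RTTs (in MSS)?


RTT 0: cwnd = 1 MSS (initial)
RTT 1: cwnd = 2 MSS (slow start, doubled)
RTT 2: cwnd = 4 MSS (slow start, doubled)
RTT 3: cwnd = 8 MSS (slow start, doubled)
RTT 4: cwnd = 16 MSS (slow start, doubled)
RTT 5: cwnd = 32 MSS (slow start, doubled)
RTT 6: cwnd = 33 MSS (congestion avoidance, +1)
RTT 7: cwnd = 34 MSS (congestion avoidance, +1)
RTT 8: cwnd = 35 MSS (congestion avoidance, +1)
RTT 9: cwnd = 36 MSS (congestion avoidance, +1)

36


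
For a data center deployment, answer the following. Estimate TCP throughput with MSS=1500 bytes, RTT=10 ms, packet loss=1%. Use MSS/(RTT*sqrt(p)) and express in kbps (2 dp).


Given: MSS = 1500 bytes, RTT = 10 ms, loss = 1%
RTT in seconds = 10 / 1000 = 0.01
Loss rate = 1% = 0.01
sqrt(loss) = sqrt(0.01) = 0.1
Throughput (bytes/s) = 1500 / (0.01 * 0.1) = 1500000.0000
Throughput (kbps) = 1500000.0000 * 8 / 1000 = 12000.000000 -> 12000.00 kbps (2 dp)

12000.00


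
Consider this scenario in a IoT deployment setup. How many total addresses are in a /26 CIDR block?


Given: CIDR prefix /26
Host bits = 32 - 26 = 6
Total addresses = 2^6 = 64

64


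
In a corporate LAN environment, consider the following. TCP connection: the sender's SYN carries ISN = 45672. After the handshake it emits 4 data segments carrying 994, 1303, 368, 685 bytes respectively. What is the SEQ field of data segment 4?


The SYN occupies sequence number ISN = 45672, so the first data byte is ISN + 1 = 45673.
SEQ of data segment i = (ISN + 1) + sum of payload sizes of segments 1..i-1.
Segment 1: SEQ = 45673, payload = 994 bytes
Segment 2: SEQ = 46667, payload = 1303 bytes
Segment 3: SEQ = 47970, payload = 368 bytes
Segment 4: SEQ = 48338, payload = 685 bytes
SEQ of segment 4 = 45673 + 994 + 1303 + 368 = 48338

48338


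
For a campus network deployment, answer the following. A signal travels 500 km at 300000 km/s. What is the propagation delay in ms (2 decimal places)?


Given: distance = 500 km, speed = 300000 km/s
Delay = distance / speed = 500 / 300000 seconds
Delay in ms = 500 * 1000 / 300000
Delay = 1.6667 ms
Rounded to 2 dp = 1.67 ms

1.67


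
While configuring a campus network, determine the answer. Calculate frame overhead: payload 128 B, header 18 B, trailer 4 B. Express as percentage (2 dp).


Given: payload = 128 B, header = 18 B, trailer = 4 B
Overhead bytes = header + trailer = 18 + 4 = 22
Total frame = payload + overhead = 128 + 22 = 150
Overhead % = 22 / 150 * 100 = 14.6667% -> 14.67% (2 dp)

14.67


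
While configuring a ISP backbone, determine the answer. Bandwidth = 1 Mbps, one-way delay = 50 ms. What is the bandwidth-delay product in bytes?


Given: bandwidth = 1 Mbps, delay = 50 ms
BDP in bits = 1 * 10^6 * 50 / 1000
BDP in bits = 50000
BDP in bytes = 50000 / 8 = 6250

6250


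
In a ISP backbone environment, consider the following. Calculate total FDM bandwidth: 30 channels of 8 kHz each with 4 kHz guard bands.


Given: 30 channels, 8 kHz each, guard = 4 kHz
Channel bandwidth = 30 * 8 = 240 kHz
Guard bands = 29 gaps * 4 kHz = 116 kHz
Total = 240 + 116 = 356 kHz

356


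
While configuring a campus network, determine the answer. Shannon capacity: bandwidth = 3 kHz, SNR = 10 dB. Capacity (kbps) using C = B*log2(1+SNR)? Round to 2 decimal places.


Given: B = 3 kHz, SNR = 10 dB
SNR linear = 10^(10/10) = 10
1 + SNR = 11
log2(11) = 3.4594316186
C = 3 * 1000 * 3.4594316186 = 10378.2949 bps
C = 10.378295 kbps -> 10.38 kbps (2 dp)

10.38


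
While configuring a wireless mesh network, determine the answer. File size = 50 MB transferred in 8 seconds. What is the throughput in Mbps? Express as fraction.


Given: file = 50 MB, time = 8 s
File in Mb = 50 * 8 = 400 Mb
Throughput = 400 / 8 Mbps
Throughput = 50 Mbps

50


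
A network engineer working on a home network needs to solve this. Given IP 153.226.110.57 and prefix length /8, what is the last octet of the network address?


Given: IP = 153.226.110.57, prefix = /8
Subnet mask = 255.0.0.0
Last octet of IP: 57
Last octet of mask: 0
Network last octet = 57 AND 0 = 0

0


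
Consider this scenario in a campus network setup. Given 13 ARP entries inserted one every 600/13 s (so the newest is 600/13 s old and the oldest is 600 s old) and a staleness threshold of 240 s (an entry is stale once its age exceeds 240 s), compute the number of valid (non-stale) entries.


Ages are k * 600/13 s for k = 1..13 (spacing = 46.1538 s).
Entry k is valid iff k * 600/13 <= 240 iff k <= 13 * 240 / 600 = 5.2000
n_valid = floor(5.2000) = 5
(n_stale = 13 - 5 = 8)

5


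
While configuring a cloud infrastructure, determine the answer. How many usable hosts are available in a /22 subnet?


Given: subnet mask /22
Host bits = 32 - 22 = 10
Total addresses = 2^10 = 1024
Usable hosts = 1024 - 2 (network + broadcast) = 1022

1022


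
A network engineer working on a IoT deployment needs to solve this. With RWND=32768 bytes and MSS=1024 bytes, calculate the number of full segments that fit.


Given: RWND = 32768 bytes, MSS = 1024 bytes
Full segments = floor(RWND / MSS)
Full segments = floor(32768 / 1024)
Full segments = floor(32.0) = 32

32


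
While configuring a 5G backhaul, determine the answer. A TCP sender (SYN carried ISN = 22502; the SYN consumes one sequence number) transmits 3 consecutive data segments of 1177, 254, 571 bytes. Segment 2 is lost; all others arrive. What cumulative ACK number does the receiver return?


SYN uses sequence number 22502; first data byte = ISN + 1 = 22503.
Segment 1: SEQ = 22503, len = 1177 B, covers [22503, 23679]
Segment 2: SEQ = 23680, len = 254 B, covers [23680, 23933] [LOST]
Segment 3: SEQ = 23934, len = 571 B, covers [23934, 24504]
In-order data received: bytes [22503, 23679] (segments 1..1).
Segment 2 missing -> gap begins at byte 23680; later segments buffered out of order.
Cumulative ACK = next expected in-order byte = 22503 + 1177 = 23680

23680


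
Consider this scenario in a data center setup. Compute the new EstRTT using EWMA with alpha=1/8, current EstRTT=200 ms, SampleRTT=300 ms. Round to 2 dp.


Given: EstRTT = 200 ms, SampleRTT = 300 ms, alpha = 1/8
New EstRTT = (1 - alpha) * EstRTT + alpha * SampleRTT
(7/8) * 200 = 175
(1/8) * 300 = 37.5
New EstRTT = 175 + 37.5 = 212.5 ms -> 212.50 ms (2 dp)

212.50


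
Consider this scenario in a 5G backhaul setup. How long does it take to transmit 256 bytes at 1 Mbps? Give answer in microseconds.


Given: packet = 256 bytes, bandwidth = 1 Mbps
Packet in bits = 256 * 8 = 2048 bits
Bandwidth = 1 * 10^6 = 1000000 bps
Time = 2048 / 1000000 seconds
Time in us = 2048 * 10^6 / 1000000 = 2048

2048


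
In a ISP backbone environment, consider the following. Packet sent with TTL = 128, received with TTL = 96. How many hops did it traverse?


Given: initial TTL = 128, received TTL = 96
Hops = initial TTL - received TTL
Hops = 128 - 96 = 32

32


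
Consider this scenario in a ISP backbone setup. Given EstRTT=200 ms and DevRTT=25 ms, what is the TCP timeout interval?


Given: EstRTT = 200 ms, DevRTT = 25 ms
Timeout = EstRTT + 4 * DevRTT
4 * DevRTT = 4 * 25 = 100
Timeout = 200 + 100 = 300 ms

300


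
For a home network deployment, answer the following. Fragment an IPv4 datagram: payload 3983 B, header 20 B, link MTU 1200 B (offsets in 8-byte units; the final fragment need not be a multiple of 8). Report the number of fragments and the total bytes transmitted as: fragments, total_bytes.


Max data per non-final fragment = floor((MTU - header)/8)*8 = floor((1200 - 20)/8)*8 = floor(1180/8)*8 = 1176 B
Final fragment needs no 8-byte alignment: it can carry up to MTU - header = 1180 B
Non-final fragments needed = ceil((payload - 1180) / 1176) = ceil(2803/1176) = ceil(2.3835) = 3
Number of fragments = 3 + 1 = 4
Fragment sizes (data): 3 * 1176 B + 455 B (last, 455 <= 1180 OK)
Total bytes sent = payload + n_frags * header = 3983 + 4*20 = 3983 + 80 = 4063 B

4, 4063


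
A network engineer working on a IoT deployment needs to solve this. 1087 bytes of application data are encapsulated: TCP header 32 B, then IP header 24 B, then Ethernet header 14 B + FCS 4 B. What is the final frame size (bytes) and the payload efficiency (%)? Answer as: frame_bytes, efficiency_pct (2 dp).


TCP segment = 1087 + 32 = 1119 B
IP packet = 1119 + 24 = 1143 B
Ethernet frame = 1143 + 14 + 4 = 1161 B
Efficiency = app / frame = 1087 / 1161 = 0.936262 = 93.6262% -> 93.63% (2 dp)

1161, 93.63


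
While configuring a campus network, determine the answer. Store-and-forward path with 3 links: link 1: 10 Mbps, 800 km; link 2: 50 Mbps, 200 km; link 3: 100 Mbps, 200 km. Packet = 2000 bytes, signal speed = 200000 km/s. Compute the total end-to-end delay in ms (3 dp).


Packet = 2000 bytes = 16000 bits. Store-and-forward: sum (t_trans + t_prop) per link.
Link 1: t_trans = 16000/(10*10^6) s = 1.6000 ms; t_prop = 800/200000 s = 4.0000 ms; subtotal = 5.6000 ms
Link 2: t_trans = 16000/(50*10^6) s = 0.3200 ms; t_prop = 200/200000 s = 1.0000 ms; subtotal = 1.3200 ms
Link 3: t_trans = 16000/(100*10^6) s = 0.1600 ms; t_prop = 200/200000 s = 1.0000 ms; subtotal = 1.1600 ms
End-to-end = 5.6000 + 1.3200 + 1.1600 = 8.0800 ms -> 8.080 ms (3 dp)

8.080


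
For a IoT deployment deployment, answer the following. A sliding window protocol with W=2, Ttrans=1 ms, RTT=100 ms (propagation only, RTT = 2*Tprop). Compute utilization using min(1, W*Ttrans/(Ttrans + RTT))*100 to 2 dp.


Given: W = 2, Ttrans = 1 ms, RTT = 100 ms (= 2 * Tprop, Tprop = 50 ms)
Cycle time = Ttrans + RTT = 1 + 100 = 101 ms (first packet sent until its ACK returns)
W * Ttrans = 2 * 1 = 2 ms of sending per cycle
W * Ttrans / (Ttrans + RTT) = 2 / 101 = 0.019802
U = min(1, 0.019802) = 0.019802
U% = 1.98%

1.98


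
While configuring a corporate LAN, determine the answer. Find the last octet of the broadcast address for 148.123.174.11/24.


Given: IP = 148.123.174.11, prefix = /24
Host bits = 32 - 24 = 8
Network last octet = 11 AND mask = 0
Host part size = 2^8 - 1 = 255
Broadcast last octet = 0 OR 255 = 255

255


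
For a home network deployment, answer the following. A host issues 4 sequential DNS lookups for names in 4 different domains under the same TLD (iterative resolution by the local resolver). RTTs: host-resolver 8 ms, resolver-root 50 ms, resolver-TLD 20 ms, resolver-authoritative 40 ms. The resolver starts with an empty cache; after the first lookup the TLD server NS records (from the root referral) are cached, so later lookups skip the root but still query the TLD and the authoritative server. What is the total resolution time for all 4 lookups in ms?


Lookup 1 (cold cache): local + root + TLD + auth = 8 + 50 + 20 + 40 = 118 ms
Lookups 2..4 (TLD NS cached -> skip root; new domain -> still ask TLD and auth): local + TLD + auth = 8 + 20 + 40 = 68 ms each
Remaining 3 lookups: 3 * 68 = 204 ms
Total = 118 + 204 = 322 ms

322


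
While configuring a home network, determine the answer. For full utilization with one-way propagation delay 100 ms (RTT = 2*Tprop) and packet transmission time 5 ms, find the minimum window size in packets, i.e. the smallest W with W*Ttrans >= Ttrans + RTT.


Given: Ttrans = 5 ms, RTT = 200 ms (= 2 * Tprop, Tprop = 100 ms)
Time until first ACK returns = Ttrans + RTT = 5 + 200 = 205 ms
Need W * Ttrans >= Ttrans + RTT  ->  W >= (Ttrans + RTT) / Ttrans
(Ttrans + RTT) / Ttrans = 205 / 5 = 41
W_min = ceil(41) = 41

41
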